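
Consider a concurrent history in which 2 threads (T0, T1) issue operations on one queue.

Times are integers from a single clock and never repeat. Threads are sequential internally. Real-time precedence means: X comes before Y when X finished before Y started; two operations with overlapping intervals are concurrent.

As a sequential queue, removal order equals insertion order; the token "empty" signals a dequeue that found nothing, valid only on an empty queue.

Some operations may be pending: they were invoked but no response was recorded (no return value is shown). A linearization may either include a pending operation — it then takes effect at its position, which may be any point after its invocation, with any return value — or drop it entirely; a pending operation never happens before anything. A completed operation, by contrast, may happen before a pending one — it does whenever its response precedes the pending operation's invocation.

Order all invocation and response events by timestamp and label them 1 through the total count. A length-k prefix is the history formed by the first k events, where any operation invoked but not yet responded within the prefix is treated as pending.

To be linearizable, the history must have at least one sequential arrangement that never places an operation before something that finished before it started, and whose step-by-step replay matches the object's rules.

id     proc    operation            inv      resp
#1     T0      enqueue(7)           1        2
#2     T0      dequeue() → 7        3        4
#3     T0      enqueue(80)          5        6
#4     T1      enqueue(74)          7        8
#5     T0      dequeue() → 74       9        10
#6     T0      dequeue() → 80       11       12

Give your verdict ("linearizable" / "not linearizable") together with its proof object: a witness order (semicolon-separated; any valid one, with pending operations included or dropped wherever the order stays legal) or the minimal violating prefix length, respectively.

through event 9 a valid linearization exists; event 10 (#5 responding at time 10) ends that
exhaustive check: the 5 completed queue ops admit one real-time order; illegal
for example #1, #2, #3, #4, #5 fails at step 5: #5 dequeue() → 74 is not legal there

not linearizable — minimal violating prefix: 10 events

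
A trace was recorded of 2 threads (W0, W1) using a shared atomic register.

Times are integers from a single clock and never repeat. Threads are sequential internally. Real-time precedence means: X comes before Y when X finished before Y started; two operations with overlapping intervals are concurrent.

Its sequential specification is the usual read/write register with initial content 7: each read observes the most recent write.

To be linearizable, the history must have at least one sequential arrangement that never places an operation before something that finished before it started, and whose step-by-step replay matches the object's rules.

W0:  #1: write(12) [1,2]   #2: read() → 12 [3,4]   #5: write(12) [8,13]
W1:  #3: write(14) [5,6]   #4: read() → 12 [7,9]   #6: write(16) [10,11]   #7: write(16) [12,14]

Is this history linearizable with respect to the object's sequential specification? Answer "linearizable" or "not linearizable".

witness order: #1, #2, #3, #5, #4, #6, #7
after step 1 (#1 write(12)): value 12
after step 2 (#2 read() → 12): value 12
after step 3 (#3 write(14)): value 14
after step 4 (#5 write(12)): value 12
after step 5 (#4 read() → 12): value 12
after step 6 (#6 write(16)): value 16
after step 7 (#7 write(16)): value 16

linearizable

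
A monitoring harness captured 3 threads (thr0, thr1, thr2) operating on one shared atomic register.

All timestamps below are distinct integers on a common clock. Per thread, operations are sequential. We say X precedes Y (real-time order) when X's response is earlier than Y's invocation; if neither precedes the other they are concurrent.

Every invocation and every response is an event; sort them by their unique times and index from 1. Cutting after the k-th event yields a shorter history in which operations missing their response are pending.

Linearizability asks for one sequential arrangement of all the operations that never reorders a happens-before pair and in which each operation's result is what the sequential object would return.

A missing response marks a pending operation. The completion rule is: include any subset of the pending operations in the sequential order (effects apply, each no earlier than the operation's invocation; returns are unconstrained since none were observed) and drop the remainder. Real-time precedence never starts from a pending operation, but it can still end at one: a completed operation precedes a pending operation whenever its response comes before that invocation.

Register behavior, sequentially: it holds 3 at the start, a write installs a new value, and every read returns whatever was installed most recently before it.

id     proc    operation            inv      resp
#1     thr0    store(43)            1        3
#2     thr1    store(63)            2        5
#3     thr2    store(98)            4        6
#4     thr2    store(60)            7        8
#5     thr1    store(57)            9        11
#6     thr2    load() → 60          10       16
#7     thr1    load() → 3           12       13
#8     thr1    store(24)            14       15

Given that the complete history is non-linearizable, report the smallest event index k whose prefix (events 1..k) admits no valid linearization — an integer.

13

a valid linearization of events 1..12 exists, for instance #1, #2, #3, #4, #5:
1. #1 store(43), leaving value 43
2. #2 store(63), leaving value 63
3. #3 store(98), leaving value 98
4. #4 store(60), leaving value 60
5. #5 store(57), leaving value 57
adding event 13 (#7 responds at 13) leaves no legal real-time order
every completion of the 1 pending operation (#6) was checked; none linearizes
e.g. #1, #2, #3, #4, #5, #7 (pending dropped): illegal at step 6, since #7 load() → 3 cannot apply there
e.g. #1, #3, #2, #4, #5, #7 (pending dropped): illegal at step 6, since #7 load() → 3 cannot apply there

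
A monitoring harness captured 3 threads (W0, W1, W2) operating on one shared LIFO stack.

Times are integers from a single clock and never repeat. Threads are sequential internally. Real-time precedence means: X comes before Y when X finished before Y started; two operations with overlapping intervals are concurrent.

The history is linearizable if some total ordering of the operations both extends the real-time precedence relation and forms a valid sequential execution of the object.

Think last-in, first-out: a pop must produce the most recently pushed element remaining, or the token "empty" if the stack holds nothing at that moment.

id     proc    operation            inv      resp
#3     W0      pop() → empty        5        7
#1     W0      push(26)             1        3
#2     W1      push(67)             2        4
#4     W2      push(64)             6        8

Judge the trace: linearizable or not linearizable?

events 1..6 are fine; event 7 — the response of #3 at time 7 — makes the prefix non-linearizable
2 orders of the 3 completed LIFO stack ops respect real time; none is legal
no escape via the 1 pending operation (#4): every completion choice fails
sample order #1, #2, #3 (pending dropped) stalls at step 3 — #3 pop() → empty has no legal effect
sample order #2, #1, #3 (pending dropped) stalls at step 3 — #3 pop() → empty has no legal effect

not linearizable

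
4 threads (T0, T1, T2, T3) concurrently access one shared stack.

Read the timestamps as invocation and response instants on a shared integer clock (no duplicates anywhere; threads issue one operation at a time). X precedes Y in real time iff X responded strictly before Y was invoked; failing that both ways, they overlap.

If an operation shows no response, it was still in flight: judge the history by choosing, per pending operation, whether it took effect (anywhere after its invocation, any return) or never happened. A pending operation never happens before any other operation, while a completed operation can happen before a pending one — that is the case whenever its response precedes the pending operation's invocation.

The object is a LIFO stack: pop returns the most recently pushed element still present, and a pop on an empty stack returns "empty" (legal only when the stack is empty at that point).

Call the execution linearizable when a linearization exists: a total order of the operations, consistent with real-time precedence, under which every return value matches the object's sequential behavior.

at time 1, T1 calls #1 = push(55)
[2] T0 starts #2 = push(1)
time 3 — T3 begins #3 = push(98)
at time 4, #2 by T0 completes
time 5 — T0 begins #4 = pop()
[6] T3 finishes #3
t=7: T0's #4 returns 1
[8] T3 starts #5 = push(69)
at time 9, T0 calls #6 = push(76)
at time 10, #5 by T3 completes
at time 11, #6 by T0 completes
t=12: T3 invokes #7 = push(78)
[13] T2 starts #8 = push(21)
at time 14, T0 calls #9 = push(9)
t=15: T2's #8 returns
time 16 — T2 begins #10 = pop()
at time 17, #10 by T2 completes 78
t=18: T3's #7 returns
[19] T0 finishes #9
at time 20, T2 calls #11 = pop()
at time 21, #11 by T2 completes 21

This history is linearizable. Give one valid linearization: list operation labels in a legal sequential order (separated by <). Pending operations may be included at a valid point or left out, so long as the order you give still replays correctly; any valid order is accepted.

#1 < #2 < #4 < #3 < #5 < #6 < #9 < #8 < #7 < #10 < #11

1. #1 push(55) (pending, included), leaving stack <55>
2. #2 push(1), leaving stack <55,1>
3. #4 pop() → 1, leaving stack <55>
4. #3 push(98), leaving stack <55,98>
5. #5 push(69), leaving stack <55,98,69>
6. #6 push(76), leaving stack <55,98,69,76>
7. #9 push(9), leaving stack <55,98,69,76,9>
8. #8 push(21), leaving stack <55,98,69,76,9,21>
9. #7 push(78), leaving stack <55,98,69,76,9,21,78>
10. #10 pop() → 78, leaving stack <55,98,69,76,9,21>
11. #11 pop() → 21, leaving stack <55,98,69,76,9>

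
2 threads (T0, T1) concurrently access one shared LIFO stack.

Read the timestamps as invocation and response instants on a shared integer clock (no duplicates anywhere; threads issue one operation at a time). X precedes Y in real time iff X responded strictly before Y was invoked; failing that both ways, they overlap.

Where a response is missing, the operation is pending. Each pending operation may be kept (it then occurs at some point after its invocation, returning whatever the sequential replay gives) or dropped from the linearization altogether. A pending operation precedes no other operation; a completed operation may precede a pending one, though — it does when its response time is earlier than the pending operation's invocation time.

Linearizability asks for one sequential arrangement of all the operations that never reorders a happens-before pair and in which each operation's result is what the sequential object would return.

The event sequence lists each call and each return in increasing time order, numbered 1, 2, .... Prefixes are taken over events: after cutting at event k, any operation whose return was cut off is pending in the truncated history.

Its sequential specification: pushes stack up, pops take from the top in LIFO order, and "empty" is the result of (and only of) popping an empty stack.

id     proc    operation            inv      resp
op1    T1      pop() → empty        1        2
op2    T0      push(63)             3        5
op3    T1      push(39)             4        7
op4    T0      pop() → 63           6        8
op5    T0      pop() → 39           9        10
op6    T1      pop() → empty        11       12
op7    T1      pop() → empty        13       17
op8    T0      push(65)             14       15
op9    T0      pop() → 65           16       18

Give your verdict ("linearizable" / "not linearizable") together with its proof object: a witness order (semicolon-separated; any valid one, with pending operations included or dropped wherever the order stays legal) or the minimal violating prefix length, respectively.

linearizable — witness: op1; op2; op4; op3; op5; op6; op7; op8; op9

1. op1 pop() → empty, leaving stack <>
2. op2 push(63), leaving stack <63>
3. op4 pop() → 63, leaving stack <>
4. op3 push(39), leaving stack <39>
5. op5 pop() → 39, leaving stack <>
6. op6 pop() → empty, leaving stack <>
7. op7 pop() → empty, leaving stack <>
8. op8 push(65), leaving stack <65>
9. op9 pop() → 65, leaving stack <>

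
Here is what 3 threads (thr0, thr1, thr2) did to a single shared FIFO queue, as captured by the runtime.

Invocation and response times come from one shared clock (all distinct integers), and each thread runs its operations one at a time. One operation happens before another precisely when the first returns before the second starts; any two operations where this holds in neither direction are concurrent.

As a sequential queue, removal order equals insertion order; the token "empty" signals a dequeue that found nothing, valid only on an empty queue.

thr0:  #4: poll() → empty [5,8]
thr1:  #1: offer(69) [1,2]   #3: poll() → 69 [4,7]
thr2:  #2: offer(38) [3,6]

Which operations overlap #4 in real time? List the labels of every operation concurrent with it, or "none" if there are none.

#2, #3

#4 spans [5,8]: anything still running between times 5 and 8 counts as concurrent
#1 [1,2]: before
#2 [3,6]: concurrent
#3 [4,7]: concurrent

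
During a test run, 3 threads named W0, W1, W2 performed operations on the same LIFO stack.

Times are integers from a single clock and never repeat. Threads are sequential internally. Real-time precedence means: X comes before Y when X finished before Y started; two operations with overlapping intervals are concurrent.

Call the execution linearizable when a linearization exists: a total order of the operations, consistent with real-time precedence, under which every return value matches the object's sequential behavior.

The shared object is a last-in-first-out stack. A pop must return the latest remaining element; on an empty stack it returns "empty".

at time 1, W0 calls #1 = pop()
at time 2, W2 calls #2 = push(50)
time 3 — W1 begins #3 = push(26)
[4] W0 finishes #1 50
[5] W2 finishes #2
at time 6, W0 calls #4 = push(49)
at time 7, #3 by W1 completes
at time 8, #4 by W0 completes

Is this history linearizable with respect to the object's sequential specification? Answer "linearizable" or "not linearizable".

linearizable

one valid linearization: #2, #1, #3, #4
step 1: #2 push(50) — stack <50>
step 2: #1 pop() → 50 — stack <>
step 3: #3 push(26) — stack <26>
step 4: #4 push(49) — stack <26,49>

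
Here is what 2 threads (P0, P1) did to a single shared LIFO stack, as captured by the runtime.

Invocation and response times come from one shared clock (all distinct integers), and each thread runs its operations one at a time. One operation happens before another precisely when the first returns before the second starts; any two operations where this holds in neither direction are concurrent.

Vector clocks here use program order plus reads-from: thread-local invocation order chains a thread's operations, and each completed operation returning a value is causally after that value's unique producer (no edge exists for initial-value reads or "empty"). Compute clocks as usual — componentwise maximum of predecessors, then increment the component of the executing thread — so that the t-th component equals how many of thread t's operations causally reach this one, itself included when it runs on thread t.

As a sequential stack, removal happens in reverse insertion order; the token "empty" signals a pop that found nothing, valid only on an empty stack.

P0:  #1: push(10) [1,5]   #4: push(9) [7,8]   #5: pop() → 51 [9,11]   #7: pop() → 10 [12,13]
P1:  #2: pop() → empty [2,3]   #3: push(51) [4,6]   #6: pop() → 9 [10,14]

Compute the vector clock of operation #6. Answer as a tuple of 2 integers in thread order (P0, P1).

#2 (invocation 2): nothing precedes it; P1's component alone gives (0, 1)
#1 (invocation 1): nothing precedes it; P0's component alone gives (1, 0)
invoked at 4, #3 merges VC(#2)=(0, 1) and bumps P1's slot → (0, 2)
invoked at 7, #4 merges VC(#1)=(1, 0) and bumps P0's slot → (2, 0)
invoked at 10, #6 merges VC(#3)=(0, 2), VC(#4)=(2, 0) and bumps P1's slot → (2, 3)
invoked at 9, #5 merges VC(#3)=(0, 2), VC(#4)=(2, 0) and bumps P0's slot → (3, 2)
invoked at 12, #7 merges VC(#1)=(1, 0), VC(#5)=(3, 2) and bumps P0's slot → (4, 2)
target: VC(#6) = (2, 3)

(2, 3)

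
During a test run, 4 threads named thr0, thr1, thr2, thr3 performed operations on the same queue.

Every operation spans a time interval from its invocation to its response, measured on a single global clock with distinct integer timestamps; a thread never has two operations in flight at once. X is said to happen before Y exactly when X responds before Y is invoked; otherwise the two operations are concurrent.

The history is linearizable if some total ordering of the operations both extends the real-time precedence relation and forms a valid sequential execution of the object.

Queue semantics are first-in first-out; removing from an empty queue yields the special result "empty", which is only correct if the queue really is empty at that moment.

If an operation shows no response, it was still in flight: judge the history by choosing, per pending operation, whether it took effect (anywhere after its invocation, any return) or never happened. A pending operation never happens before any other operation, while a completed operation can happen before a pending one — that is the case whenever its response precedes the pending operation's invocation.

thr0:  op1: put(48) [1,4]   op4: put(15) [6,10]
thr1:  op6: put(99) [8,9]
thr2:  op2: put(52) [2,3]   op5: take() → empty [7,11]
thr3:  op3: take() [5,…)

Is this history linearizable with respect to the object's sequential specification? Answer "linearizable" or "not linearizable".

through event 10 a valid linearization exists; event 11 (op5 responding at time 11) ends that
checked exhaustively: 12 real-time-consistent orders of 5 completed operations, zero legal queue replays
include/drop combinations of the 1 pending operation (op3) were all tried; none helps
sample order op1, op2, op4, op5, op6 (pending dropped) stalls at step 4 — op5 take() → empty has no legal effect
sample order op1, op2, op4, op6, op5 (pending dropped) stalls at step 5 — op5 take() → empty has no legal effect

not linearizable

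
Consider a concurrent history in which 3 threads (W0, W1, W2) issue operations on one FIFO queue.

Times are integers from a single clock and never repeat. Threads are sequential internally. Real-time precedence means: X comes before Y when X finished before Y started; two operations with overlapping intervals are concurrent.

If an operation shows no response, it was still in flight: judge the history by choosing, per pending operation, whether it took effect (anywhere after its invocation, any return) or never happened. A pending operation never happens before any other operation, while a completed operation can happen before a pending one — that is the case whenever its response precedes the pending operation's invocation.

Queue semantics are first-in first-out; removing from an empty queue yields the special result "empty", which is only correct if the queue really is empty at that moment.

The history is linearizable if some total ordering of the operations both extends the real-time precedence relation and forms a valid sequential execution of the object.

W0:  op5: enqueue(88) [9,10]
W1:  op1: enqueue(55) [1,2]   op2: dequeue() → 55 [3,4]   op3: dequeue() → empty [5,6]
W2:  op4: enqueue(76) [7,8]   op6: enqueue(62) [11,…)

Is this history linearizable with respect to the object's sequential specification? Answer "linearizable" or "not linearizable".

a witness: op1, op2, op3, op4, op5
after step 1 (op1 enqueue(55)): queue <55>
after step 2 (op2 dequeue() → 55): queue <>
after step 3 (op3 dequeue() → empty): queue <>
after step 4 (op4 enqueue(76)): queue <76>
after step 5 (op5 enqueue(88)): queue <76,88>

linearizable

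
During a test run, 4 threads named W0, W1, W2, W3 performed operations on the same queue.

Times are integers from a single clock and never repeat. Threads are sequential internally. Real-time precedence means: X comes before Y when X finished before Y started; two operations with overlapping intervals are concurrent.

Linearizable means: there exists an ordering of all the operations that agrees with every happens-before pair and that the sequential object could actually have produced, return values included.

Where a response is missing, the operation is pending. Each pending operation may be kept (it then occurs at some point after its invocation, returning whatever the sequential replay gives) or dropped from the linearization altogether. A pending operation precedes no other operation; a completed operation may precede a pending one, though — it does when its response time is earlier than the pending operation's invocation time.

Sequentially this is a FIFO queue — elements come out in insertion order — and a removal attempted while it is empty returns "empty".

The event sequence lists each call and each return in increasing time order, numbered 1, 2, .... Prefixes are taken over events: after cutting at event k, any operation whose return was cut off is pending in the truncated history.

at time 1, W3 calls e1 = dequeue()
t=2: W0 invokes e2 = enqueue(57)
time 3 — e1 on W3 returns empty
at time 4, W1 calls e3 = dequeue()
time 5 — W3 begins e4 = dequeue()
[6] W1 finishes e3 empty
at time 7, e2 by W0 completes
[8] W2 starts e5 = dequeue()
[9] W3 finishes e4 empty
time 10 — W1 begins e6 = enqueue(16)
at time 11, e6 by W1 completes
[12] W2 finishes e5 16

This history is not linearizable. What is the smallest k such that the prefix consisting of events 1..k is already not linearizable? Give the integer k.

events 1..11 are still linearizable — one witness is e1, e3, e2, e5, e4, e6:
step 1: e1 dequeue() → empty — queue <>
step 2: e3 dequeue() → empty — queue <>
step 3: e2 enqueue(57) — queue <57>
step 4: e5 dequeue() (pending, included) — queue <>
step 5: e4 dequeue() → empty — queue <>
step 6: e6 enqueue(16) — queue <16>
once event 12 joins (e5's response, time 12), exhaustive search finds no witness
one such order, e1, e2, e3, e4, e5, e6, breaks at step 3 where e3 dequeue() → empty is illegal
one such order, e1, e2, e3, e4, e6, e5, breaks at step 3 where e3 dequeue() → empty is illegal

12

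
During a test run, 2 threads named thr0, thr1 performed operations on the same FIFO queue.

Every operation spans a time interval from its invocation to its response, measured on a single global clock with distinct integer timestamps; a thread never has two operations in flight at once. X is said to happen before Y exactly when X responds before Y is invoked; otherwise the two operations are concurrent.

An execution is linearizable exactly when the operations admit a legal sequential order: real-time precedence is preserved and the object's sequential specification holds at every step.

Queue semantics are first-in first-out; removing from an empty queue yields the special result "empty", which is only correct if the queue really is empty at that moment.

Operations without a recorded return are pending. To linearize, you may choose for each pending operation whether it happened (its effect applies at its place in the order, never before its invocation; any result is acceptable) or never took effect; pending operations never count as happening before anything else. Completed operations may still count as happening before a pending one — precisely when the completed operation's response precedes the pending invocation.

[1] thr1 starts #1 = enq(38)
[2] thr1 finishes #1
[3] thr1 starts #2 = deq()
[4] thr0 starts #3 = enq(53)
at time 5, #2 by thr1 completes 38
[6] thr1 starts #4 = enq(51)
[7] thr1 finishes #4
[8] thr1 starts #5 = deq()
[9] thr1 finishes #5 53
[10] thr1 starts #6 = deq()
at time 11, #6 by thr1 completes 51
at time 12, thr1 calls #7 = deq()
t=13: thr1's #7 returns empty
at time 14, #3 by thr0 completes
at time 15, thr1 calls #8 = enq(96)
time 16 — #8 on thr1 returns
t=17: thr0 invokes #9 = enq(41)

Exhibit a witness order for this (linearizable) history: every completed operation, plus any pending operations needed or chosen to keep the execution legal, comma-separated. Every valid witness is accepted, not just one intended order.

after step 1 (#1 enq(38)): queue <38>
after step 2 (#2 deq() → 38): queue <>
after step 3 (#3 enq(53)): queue <53>
after step 4 (#4 enq(51)): queue <53,51>
after step 5 (#5 deq() → 53): queue <51>
after step 6 (#6 deq() → 51): queue <>
after step 7 (#7 deq() → empty): queue <>
after step 8 (#8 enq(96)): queue <96>

#1, #2, #3, #4, #5, #6, #7, #8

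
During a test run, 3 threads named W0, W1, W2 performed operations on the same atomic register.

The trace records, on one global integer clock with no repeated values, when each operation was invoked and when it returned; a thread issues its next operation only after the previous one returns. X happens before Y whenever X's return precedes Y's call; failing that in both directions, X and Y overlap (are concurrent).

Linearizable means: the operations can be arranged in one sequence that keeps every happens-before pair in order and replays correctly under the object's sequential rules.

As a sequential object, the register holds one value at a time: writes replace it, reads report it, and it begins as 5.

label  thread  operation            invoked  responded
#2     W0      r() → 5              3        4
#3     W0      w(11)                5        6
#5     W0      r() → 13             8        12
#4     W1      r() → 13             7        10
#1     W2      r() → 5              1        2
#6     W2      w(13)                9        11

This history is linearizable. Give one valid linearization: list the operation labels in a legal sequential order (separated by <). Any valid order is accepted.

#1 < #2 < #3 < #6 < #4 < #5

1. #1 r() → 5, leaving value 5
2. #2 r() → 5, leaving value 5
3. #3 w(11), leaving value 11
4. #6 w(13), leaving value 13
5. #4 r() → 13, leaving value 13
6. #5 r() → 13, leaving value 13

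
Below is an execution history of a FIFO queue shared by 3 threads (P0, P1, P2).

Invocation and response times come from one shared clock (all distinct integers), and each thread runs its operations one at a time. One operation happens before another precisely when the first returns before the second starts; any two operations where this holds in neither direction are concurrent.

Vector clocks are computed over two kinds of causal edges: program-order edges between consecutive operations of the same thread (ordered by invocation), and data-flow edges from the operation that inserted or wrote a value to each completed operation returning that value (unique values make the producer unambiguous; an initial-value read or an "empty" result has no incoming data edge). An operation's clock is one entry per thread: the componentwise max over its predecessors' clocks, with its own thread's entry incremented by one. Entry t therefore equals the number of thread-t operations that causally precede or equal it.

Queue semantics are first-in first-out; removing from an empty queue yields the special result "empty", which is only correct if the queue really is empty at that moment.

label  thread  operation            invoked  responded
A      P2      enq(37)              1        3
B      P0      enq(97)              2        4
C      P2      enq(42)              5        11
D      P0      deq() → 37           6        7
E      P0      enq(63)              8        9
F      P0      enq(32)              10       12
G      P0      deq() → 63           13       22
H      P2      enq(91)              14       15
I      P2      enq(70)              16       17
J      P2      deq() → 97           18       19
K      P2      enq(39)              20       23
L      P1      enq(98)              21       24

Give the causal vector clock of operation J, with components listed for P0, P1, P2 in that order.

(1, 0, 5)

no predecessors for A (invoked 1): P2 increments from zero → (0, 0, 1)
no predecessors for L (invoked 21): P1 increments from zero → (0, 1, 0)
no predecessors for B (invoked 2): P0 increments from zero → (1, 0, 0)
VC(C, invoked at 5): max of VC(A)=(0, 0, 1), then +1 on thread P2 → (0, 0, 2)
VC(H, invoked at 14): max of VC(C)=(0, 0, 2), then +1 on thread P2 → (0, 0, 3)
VC(D, invoked at 6): max of VC(A)=(0, 0, 1), VC(B)=(1, 0, 0), then +1 on thread P0 → (2, 0, 1)
VC(I, invoked at 16): max of VC(H)=(0, 0, 3), then +1 on thread P2 → (0, 0, 4)
VC(E, invoked at 8): max of VC(D)=(2, 0, 1), then +1 on thread P0 → (3, 0, 1)
VC(F, invoked at 10): max of VC(E)=(3, 0, 1), then +1 on thread P0 → (4, 0, 1)
VC(J, invoked at 18): max of VC(B)=(1, 0, 0), VC(I)=(0, 0, 4), then +1 on thread P2 → (1, 0, 5)
VC(G, invoked at 13): max of VC(E)=(3, 0, 1), VC(F)=(4, 0, 1), then +1 on thread P0 → (5, 0, 1)
VC(K, invoked at 20): max of VC(J)=(1, 0, 5), then +1 on thread P2 → (1, 0, 6)
target: VC(J) = (1, 0, 5)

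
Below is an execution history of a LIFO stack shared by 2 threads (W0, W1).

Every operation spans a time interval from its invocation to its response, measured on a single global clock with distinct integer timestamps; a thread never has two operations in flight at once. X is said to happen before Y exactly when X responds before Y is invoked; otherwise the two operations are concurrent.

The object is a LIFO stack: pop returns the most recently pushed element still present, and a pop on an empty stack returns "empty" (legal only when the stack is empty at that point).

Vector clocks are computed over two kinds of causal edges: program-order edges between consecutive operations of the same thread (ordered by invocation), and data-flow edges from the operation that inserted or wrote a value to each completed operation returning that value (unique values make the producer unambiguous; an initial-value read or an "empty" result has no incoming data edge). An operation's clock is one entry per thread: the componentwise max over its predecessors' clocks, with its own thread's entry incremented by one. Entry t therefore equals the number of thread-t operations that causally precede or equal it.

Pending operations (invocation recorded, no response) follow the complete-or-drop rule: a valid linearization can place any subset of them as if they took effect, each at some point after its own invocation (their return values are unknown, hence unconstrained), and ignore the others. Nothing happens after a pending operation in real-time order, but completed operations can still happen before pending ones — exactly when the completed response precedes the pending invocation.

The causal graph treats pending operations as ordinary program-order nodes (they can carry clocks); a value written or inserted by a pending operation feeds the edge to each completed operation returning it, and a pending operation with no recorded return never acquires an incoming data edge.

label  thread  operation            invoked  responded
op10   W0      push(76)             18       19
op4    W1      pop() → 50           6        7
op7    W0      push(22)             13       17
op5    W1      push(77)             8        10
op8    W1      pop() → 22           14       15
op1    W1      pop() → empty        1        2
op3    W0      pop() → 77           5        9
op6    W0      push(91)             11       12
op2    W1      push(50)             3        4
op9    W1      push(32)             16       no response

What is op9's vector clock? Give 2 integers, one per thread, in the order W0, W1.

VC(op1, invoked at 1): no causal predecessors; +1 on W1 → (0, 1)
op2, invoked 3, takes VC(op1)=(0, 1) under max, adds 1 for W1 → (0, 2)
op4, invoked 6, takes VC(op2)=(0, 2) under max, adds 1 for W1 → (0, 3)
op5, invoked 8, takes VC(op4)=(0, 3) under max, adds 1 for W1 → (0, 4)
op3, invoked 5, takes VC(op5)=(0, 4) under max, adds 1 for W0 → (1, 4)
op6, invoked 11, takes VC(op3)=(1, 4) under max, adds 1 for W0 → (2, 4)
op7, invoked 13, takes VC(op6)=(2, 4) under max, adds 1 for W0 → (3, 4)
op8, invoked 14, takes VC(op5)=(0, 4), VC(op7)=(3, 4) under max, adds 1 for W1 → (3, 5)
op10, invoked 18, takes VC(op7)=(3, 4) under max, adds 1 for W0 → (4, 4)
op9, invoked 16, takes VC(op8)=(3, 5) under max, adds 1 for W1 → (3, 6)
target: VC(op9) = (3, 6)

(3, 6)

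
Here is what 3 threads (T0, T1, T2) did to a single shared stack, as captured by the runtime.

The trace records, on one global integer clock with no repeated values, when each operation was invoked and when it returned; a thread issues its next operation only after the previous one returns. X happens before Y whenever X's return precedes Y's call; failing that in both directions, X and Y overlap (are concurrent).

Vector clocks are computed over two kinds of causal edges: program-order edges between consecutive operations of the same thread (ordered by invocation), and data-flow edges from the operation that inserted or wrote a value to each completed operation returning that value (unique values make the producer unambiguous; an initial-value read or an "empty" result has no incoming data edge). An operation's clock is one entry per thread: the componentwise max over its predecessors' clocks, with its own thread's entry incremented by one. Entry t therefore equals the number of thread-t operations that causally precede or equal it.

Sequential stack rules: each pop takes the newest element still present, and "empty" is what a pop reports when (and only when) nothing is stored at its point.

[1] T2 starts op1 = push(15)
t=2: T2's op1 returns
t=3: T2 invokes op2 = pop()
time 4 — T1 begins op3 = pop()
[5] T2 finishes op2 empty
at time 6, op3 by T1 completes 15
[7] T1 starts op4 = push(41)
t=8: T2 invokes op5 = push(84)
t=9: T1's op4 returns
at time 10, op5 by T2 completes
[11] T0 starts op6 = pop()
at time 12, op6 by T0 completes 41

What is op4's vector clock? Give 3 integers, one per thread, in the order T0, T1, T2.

(0, 2, 1)

op1, invoked 1, has no incoming edges; only T2's bump applies → (0, 0, 1)
invoked at 3, op2 merges VC(op1)=(0, 0, 1) and bumps T2's slot → (0, 0, 2)
invoked at 4, op3 merges VC(op1)=(0, 0, 1) and bumps T1's slot → (0, 1, 1)
invoked at 8, op5 merges VC(op2)=(0, 0, 2) and bumps T2's slot → (0, 0, 3)
invoked at 7, op4 merges VC(op3)=(0, 1, 1) and bumps T1's slot → (0, 2, 1)
invoked at 11, op6 merges VC(op4)=(0, 2, 1) and bumps T0's slot → (1, 2, 1)
target: VC(op4) = (0, 2, 1)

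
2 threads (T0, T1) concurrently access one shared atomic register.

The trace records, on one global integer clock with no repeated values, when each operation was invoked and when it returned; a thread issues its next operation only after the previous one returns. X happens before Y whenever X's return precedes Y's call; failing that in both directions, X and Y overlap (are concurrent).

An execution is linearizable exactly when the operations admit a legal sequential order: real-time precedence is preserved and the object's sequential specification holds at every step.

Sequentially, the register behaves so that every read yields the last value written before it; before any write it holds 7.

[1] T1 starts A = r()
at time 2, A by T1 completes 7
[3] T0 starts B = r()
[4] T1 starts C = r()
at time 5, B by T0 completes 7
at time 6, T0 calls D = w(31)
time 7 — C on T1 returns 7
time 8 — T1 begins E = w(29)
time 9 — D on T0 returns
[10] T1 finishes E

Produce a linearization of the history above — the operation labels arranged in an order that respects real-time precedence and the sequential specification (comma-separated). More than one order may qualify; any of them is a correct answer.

A, B, C, D, E

step 1: A r() → 7 — value 7
step 2: B r() → 7 — value 7
step 3: C r() → 7 — value 7
step 4: D w(31) — value 31
step 5: E w(29) — value 29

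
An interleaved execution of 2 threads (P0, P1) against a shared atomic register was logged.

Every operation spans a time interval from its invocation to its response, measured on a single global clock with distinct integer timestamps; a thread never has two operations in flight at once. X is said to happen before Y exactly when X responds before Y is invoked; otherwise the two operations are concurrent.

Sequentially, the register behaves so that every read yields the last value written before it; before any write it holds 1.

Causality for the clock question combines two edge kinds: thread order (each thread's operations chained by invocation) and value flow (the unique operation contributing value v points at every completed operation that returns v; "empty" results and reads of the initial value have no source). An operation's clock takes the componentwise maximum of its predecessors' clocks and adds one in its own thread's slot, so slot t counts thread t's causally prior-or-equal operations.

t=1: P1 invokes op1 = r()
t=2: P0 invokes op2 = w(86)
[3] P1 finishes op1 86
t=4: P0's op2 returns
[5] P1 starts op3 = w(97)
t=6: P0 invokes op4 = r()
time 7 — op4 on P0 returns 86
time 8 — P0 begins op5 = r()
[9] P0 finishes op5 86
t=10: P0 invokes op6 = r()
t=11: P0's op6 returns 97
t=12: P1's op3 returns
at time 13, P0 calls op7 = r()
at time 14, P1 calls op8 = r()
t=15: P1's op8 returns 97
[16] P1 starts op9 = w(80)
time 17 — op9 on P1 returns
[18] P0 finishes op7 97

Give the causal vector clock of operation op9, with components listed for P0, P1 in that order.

(1, 4)

op2, invoked 2, has no incoming edges; only P0's bump applies → (1, 0)
from VC(op2)=(1, 0), op1 (invoked 1) maxes components and bumps P1 → (1, 1)
from VC(op2)=(1, 0), op4 (invoked 6) maxes components and bumps P0 → (2, 0)
from VC(op1)=(1, 1), op3 (invoked 5) maxes components and bumps P1 → (1, 2)
from VC(op2)=(1, 0), VC(op4)=(2, 0), op5 (invoked 8) maxes components and bumps P0 → (3, 0)
from VC(op3)=(1, 2), op8 (invoked 14) maxes components and bumps P1 → (1, 3)
from VC(op8)=(1, 3), op9 (invoked 16) maxes components and bumps P1 → (1, 4)
from VC(op3)=(1, 2), VC(op5)=(3, 0), op6 (invoked 10) maxes components and bumps P0 → (4, 2)
from VC(op3)=(1, 2), VC(op6)=(4, 2), op7 (invoked 13) maxes components and bumps P0 → (5, 2)
target: VC(op9) = (1, 4)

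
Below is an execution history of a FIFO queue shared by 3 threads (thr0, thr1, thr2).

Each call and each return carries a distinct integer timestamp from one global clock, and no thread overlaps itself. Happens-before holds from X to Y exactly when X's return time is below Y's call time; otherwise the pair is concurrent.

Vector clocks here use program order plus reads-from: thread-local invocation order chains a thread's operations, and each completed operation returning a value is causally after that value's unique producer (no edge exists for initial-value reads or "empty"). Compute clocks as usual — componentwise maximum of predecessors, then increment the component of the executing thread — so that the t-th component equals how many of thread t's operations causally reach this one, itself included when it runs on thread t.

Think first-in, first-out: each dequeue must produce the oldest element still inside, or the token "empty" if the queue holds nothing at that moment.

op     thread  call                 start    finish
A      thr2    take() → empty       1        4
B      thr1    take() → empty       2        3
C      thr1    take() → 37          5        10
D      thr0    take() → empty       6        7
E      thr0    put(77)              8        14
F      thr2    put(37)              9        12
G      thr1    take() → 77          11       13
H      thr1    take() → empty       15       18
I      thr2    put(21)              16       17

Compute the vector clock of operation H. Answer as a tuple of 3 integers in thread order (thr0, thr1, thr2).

VC(A, invoked at 1): no causal predecessors; +1 on thr2 → (0, 0, 1)
VC(B, invoked at 2): no causal predecessors; +1 on thr1 → (0, 1, 0)
VC(D, invoked at 6): no causal predecessors; +1 on thr0 → (1, 0, 0)
F, invoked 9, takes VC(A)=(0, 0, 1) under max, adds 1 for thr2 → (0, 0, 2)
E, invoked 8, takes VC(D)=(1, 0, 0) under max, adds 1 for thr0 → (2, 0, 0)
I, invoked 16, takes VC(F)=(0, 0, 2) under max, adds 1 for thr2 → (0, 0, 3)
C, invoked 5, takes VC(B)=(0, 1, 0), VC(F)=(0, 0, 2) under max, adds 1 for thr1 → (0, 2, 2)
G, invoked 11, takes VC(C)=(0, 2, 2), VC(E)=(2, 0, 0) under max, adds 1 for thr1 → (2, 3, 2)
H, invoked 15, takes VC(G)=(2, 3, 2) under max, adds 1 for thr1 → (2, 4, 2)
target: VC(H) = (2, 4, 2)

(2, 4, 2)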